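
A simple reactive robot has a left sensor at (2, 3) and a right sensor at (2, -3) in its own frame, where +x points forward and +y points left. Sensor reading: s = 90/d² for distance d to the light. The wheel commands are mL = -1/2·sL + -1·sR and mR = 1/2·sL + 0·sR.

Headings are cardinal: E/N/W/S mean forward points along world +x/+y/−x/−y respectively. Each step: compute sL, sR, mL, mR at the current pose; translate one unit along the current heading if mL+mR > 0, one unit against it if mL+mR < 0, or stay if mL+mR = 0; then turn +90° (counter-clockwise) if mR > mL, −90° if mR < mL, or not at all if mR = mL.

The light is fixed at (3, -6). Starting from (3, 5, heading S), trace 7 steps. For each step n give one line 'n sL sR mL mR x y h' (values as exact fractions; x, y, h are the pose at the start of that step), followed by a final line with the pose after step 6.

n=0: pose=(3,5,S); sL=1, sR=1; mL=-3/2, mR=1/2; mL+mR=-1 → advance -1; mR−mL=2 → turn +1·90°
n=1: pose=(3,6,E); sL=90/229, sR=18/17; mL=-4887/3893, mR=45/229; mL+mR=-18/17 → advance -1; mR−mL=5652/3893 → turn +1·90°
n=2: pose=(2,6,N); sL=45/106, sR=9/20; mL=-351/530, mR=45/212; mL+mR=-9/20 → advance -1; mR−mL=927/1060 → turn +1·90°
n=3: pose=(2,5,W); sL=90/73, sR=18/41; mL=-3159/2993, mR=45/73; mL+mR=-18/41 → advance -1; mR−mL=5004/2993 → turn +1·90°
n=4: pose=(3,5,S); sL=1, sR=1; mL=-3/2, mR=1/2; mL+mR=-1 → advance -1; mR−mL=2 → turn +1·90°
n=5: pose=(3,6,E); sL=90/229, sR=18/17; mL=-4887/3893, mR=45/229; mL+mR=-18/17 → advance -1; mR−mL=5652/3893 → turn +1·90°
n=6: pose=(2,6,N); sL=45/106, sR=9/20; mL=-351/530, mR=45/212; mL+mR=-9/20 → advance -1; mR−mL=927/1060 → turn +1·90°

0 1 1 -3/2 1/2 3 5 S
1 90/229 18/17 -4887/3893 45/229 3 6 E
2 45/106 9/20 -351/530 45/212 2 6 N
3 90/73 18/41 -3159/2993 45/73 2 5 W
4 1 1 -3/2 1/2 3 5 S
5 90/229 18/17 -4887/3893 45/229 3 6 E
6 45/106 9/20 -351/530 45/212 2 6 N
final 2 5 W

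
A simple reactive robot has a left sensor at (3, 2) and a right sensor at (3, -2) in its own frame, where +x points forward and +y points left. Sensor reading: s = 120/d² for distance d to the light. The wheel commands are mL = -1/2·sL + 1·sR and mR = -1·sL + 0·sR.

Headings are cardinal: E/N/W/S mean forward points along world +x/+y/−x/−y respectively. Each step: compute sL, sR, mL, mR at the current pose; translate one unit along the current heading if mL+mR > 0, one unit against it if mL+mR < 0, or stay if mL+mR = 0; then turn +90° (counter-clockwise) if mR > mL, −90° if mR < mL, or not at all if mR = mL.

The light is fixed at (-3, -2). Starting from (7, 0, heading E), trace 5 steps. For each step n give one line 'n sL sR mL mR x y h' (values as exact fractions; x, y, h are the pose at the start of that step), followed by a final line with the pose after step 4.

n=0: pose=(7,0,E); sL=24/37, sR=120/169; mL=2412/6253, mR=-24/37; mL+mR=-1644/6253 → advance -1; mR−mL=-6468/6253 → turn -1·90°
n=1: pose=(6,0,S); sL=60/61, sR=12/5; mL=582/305, mR=-60/61; mL+mR=282/305 → advance +1; mR−mL=-882/305 → turn -1·90°
n=2: pose=(6,-1,W); sL=120/37, sR=8/3; mL=116/111, mR=-120/37; mL+mR=-244/111 → advance -1; mR−mL=-476/111 → turn -1·90°
n=3: pose=(7,-1,N); sL=3/2, sR=3/4; mL=0, mR=-3/2; mL+mR=-3/2 → advance -1; mR−mL=-3/2 → turn -1·90°
n=4: pose=(7,-2,E); sL=120/173, sR=120/173; mL=60/173, mR=-120/173; mL+mR=-60/173 → advance -1; mR−mL=-180/173 → turn -1·90°

0 24/37 120/169 2412/6253 -24/37 7 0 E
1 60/61 12/5 582/305 -60/61 6 0 S
2 120/37 8/3 116/111 -120/37 6 -1 W
3 3/2 3/4 0 -3/2 7 -1 N
4 120/173 120/173 60/173 -120/173 7 -2 E
final 6 -2 S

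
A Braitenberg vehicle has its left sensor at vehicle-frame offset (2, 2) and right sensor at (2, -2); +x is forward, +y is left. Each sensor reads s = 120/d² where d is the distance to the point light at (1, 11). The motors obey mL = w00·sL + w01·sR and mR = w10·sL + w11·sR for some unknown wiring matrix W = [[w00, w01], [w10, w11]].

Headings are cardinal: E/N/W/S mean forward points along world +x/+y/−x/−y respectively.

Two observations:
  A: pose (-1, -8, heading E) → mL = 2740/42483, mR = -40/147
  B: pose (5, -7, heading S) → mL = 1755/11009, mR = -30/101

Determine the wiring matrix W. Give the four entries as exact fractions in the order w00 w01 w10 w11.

obs A: pose=(-1,-8,E) → sL=120/289, sR=40/147, mL=2740/42483, mR=-40/147
obs B: pose=(5,-7,S) → sL=30/109, sR=30/101, mL=1755/11009, mR=-30/101
sensor matrix S = [[120/289, 40/147], [30/109, 30/101]]; det S = 7552000/155898449
solve [mL_A; mL_B] = S·[w00; w01] and [mR_A; mR_B] = S·[w10; w11]:
  w00 = -1/2, w01 = 1, w10 = 0, w11 = -1

-1/2 1 0 -1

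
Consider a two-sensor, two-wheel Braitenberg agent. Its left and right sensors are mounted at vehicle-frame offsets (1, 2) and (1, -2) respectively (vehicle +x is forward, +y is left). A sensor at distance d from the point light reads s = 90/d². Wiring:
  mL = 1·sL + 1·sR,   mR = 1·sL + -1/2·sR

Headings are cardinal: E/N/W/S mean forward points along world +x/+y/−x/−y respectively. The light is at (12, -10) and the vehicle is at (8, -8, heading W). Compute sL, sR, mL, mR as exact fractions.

18/5 90/41 1188/205 513/205

left sensor world pos  = (7, -10); dL² = 25
right sensor world pos = (7, -6); dR² = 41
sL = 90/25 = 18/5
sR = 90/41 = 90/41
mL = 1·sL + 1·sR = 1188/205
mR = 1·sL + -1/2·sR = 513/205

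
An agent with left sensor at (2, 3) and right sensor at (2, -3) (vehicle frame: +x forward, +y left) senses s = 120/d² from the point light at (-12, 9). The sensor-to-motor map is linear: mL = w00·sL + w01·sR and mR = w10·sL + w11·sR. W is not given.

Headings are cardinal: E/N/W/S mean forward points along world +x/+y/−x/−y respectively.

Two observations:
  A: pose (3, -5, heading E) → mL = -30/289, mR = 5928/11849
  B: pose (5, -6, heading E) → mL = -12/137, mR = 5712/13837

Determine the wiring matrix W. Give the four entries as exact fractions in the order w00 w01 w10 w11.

0 -1/2 1 1

obs A: pose=(3,-5,E) → sL=12/41, sR=60/289, mL=-30/289, mR=5928/11849
obs B: pose=(5,-6,E) → sL=24/101, sR=24/137, mL=-12/137, mR=5712/13837
sensor matrix S = [[12/41, 60/289], [24/101, 24/137]]; det S = 317952/163954613
solve [mL_A; mL_B] = S·[w00; w01] and [mR_A; mR_B] = S·[w10; w11]:
  w00 = 0, w01 = -1/2, w10 = 1, w11 = 1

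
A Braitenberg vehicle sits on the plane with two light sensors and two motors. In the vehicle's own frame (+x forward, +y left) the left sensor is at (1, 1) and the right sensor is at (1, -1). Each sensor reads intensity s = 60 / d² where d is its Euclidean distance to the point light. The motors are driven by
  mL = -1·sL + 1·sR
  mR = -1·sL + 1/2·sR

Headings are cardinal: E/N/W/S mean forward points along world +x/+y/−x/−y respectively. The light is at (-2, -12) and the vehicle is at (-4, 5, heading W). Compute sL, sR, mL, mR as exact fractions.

12/53 20/111 -272/5883 -802/5883

left sensor world pos  = (-5, 4); dL² = 265
right sensor world pos = (-5, 6); dR² = 333
sL = 60/265 = 12/53
sR = 60/333 = 20/111
mL = -1·sL + 1·sR = -272/5883
mR = -1·sL + 1/2·sR = -802/5883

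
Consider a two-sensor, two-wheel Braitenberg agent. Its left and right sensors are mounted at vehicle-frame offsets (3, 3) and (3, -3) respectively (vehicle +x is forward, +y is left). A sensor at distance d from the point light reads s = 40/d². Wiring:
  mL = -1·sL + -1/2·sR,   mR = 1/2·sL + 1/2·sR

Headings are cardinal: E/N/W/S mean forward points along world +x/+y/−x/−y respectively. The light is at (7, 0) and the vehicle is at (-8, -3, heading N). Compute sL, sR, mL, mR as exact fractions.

left sensor world pos  = (-11, 0); dL² = 324
right sensor world pos = (-5, 0); dR² = 144
sL = 40/324 = 10/81
sR = 40/144 = 5/18
mL = -1·sL + -1/2·sR = -85/324
mR = 1/2·sL + 1/2·sR = 65/324

10/81 5/18 -85/324 65/324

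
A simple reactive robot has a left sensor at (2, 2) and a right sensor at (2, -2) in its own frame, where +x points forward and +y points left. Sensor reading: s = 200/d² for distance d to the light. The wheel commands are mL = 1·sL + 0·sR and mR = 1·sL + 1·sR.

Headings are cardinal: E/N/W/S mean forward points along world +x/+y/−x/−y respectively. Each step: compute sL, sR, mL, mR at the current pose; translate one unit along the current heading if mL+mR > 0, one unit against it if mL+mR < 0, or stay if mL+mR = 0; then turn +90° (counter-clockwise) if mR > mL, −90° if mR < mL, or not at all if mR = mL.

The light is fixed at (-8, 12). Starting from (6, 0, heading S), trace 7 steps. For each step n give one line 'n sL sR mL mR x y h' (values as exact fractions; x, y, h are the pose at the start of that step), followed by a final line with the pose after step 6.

n=0: pose=(6,0,S); sL=50/113, sR=10/17; mL=50/113, mR=1980/1921; mL+mR=2830/1921 → advance +1; mR−mL=10/17 → turn +1·90°
n=1: pose=(6,-1,E); sL=200/377, sR=200/481; mL=200/377, mR=13200/13949; mL+mR=20600/13949 → advance +1; mR−mL=200/481 → turn +1·90°
n=2: pose=(7,-1,N); sL=20/29, sR=20/41; mL=20/29, mR=1400/1189; mL+mR=2220/1189 → advance +1; mR−mL=20/41 → turn +1·90°
n=3: pose=(7,0,W); sL=40/73, sR=200/269; mL=40/73, mR=25360/19637; mL+mR=36120/19637 → advance +1; mR−mL=200/269 → turn +1·90°
n=4: pose=(6,0,S); sL=50/113, sR=10/17; mL=50/113, mR=1980/1921; mL+mR=2830/1921 → advance +1; mR−mL=10/17 → turn +1·90°
n=5: pose=(6,-1,E); sL=200/377, sR=200/481; mL=200/377, mR=13200/13949; mL+mR=20600/13949 → advance +1; mR−mL=200/481 → turn +1·90°
n=6: pose=(7,-1,N); sL=20/29, sR=20/41; mL=20/29, mR=1400/1189; mL+mR=2220/1189 → advance +1; mR−mL=20/41 → turn +1·90°

0 50/113 10/17 50/113 1980/1921 6 0 S
1 200/377 200/481 200/377 13200/13949 6 -1 E
2 20/29 20/41 20/29 1400/1189 7 -1 N
3 40/73 200/269 40/73 25360/19637 7 0 W
4 50/113 10/17 50/113 1980/1921 6 0 S
5 200/377 200/481 200/377 13200/13949 6 -1 E
6 20/29 20/41 20/29 1400/1189 7 -1 N
final 7 0 W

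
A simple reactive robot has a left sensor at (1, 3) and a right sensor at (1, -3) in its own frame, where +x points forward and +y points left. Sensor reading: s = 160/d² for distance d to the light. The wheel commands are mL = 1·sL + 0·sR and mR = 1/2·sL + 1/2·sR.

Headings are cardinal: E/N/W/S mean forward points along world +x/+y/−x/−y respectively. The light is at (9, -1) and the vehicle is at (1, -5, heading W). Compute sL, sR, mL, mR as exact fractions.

left sensor world pos  = (0, -8); dL² = 130
right sensor world pos = (0, -2); dR² = 82
sL = 160/130 = 16/13
sR = 160/82 = 80/41
mL = 1·sL + 0·sR = 16/13
mR = 1/2·sL + 1/2·sR = 848/533

16/13 80/41 16/13 848/533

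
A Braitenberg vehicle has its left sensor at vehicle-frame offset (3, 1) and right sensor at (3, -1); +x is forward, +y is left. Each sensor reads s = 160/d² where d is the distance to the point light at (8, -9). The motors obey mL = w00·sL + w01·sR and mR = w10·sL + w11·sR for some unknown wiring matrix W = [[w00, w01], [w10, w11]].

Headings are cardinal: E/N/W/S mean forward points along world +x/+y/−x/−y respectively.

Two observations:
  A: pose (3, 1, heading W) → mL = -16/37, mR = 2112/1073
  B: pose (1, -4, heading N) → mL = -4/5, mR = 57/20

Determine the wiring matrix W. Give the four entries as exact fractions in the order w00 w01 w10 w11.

obs A: pose=(3,1,W) → sL=32/29, sR=32/37, mL=-16/37, mR=2112/1073
obs B: pose=(1,-4,N) → sL=5/4, sR=8/5, mL=-4/5, mR=57/20
sensor matrix S = [[32/29, 32/37], [5/4, 8/5]]; det S = 3672/5365
solve [mL_A; mL_B] = S·[w00; w01] and [mR_A; mR_B] = S·[w10; w11]:
  w00 = 0, w01 = -1/2, w10 = 1, w11 = 1

0 -1/2 1 1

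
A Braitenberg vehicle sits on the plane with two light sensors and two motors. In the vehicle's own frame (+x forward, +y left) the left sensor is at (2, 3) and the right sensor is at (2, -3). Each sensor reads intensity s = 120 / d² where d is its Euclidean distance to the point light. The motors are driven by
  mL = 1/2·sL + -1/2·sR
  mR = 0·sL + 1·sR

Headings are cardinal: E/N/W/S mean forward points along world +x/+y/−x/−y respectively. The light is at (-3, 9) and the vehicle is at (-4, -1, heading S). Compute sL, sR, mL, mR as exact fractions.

30/37 3/4 9/296 3/4

left sensor world pos  = (-1, -3); dL² = 148
right sensor world pos = (-7, -3); dR² = 160
sL = 120/148 = 30/37
sR = 120/160 = 3/4
mL = 1/2·sL + -1/2·sR = 9/296
mR = 0·sL + 1·sR = 3/4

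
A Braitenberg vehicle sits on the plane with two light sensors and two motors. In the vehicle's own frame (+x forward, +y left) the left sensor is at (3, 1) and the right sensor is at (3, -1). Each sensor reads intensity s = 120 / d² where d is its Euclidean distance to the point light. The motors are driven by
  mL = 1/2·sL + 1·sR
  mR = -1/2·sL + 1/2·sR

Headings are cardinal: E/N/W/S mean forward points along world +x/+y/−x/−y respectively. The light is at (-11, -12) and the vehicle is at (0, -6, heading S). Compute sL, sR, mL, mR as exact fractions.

40/51 120/109 8300/5559 880/5559

left sensor world pos  = (1, -9); dL² = 153
right sensor world pos = (-1, -9); dR² = 109
sL = 120/153 = 40/51
sR = 120/109 = 120/109
mL = 1/2·sL + 1·sR = 8300/5559
mR = -1/2·sL + 1/2·sR = 880/5559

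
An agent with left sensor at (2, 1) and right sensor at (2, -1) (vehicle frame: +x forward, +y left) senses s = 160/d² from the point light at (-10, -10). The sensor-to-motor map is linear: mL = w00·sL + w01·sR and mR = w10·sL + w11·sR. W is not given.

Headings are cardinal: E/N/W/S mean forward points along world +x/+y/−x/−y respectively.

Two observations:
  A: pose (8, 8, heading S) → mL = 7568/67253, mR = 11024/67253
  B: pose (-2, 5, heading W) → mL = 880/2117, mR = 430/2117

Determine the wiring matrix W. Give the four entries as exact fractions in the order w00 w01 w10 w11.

obs A: pose=(8,8,S) → sL=160/617, sR=32/109, mL=7568/67253, mR=11024/67253
obs B: pose=(-2,5,W) → sL=20/29, sR=40/73, mL=880/2117, mR=430/2117
sensor matrix S = [[160/617, 32/109], [20/29, 40/73]]; det S = -8595840/142374601
solve [mL_A; mL_B] = S·[w00; w01] and [mR_A; mR_B] = S·[w10; w11]:
  w00 = 1, w01 = -1/2, w10 = -1/2, w11 = 1

1 -1/2 -1/2 1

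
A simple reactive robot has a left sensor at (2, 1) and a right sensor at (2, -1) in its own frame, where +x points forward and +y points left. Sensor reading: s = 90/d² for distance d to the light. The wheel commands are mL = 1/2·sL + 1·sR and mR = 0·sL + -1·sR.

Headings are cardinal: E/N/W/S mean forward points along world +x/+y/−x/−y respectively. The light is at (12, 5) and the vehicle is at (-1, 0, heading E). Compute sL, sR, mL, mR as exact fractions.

left sensor world pos  = (1, 1); dL² = 137
right sensor world pos = (1, -1); dR² = 157
sL = 90/137 = 90/137
sR = 90/157 = 90/157
mL = 1/2·sL + 1·sR = 19395/21509
mR = 0·sL + -1·sR = -90/157

90/137 90/157 19395/21509 -90/157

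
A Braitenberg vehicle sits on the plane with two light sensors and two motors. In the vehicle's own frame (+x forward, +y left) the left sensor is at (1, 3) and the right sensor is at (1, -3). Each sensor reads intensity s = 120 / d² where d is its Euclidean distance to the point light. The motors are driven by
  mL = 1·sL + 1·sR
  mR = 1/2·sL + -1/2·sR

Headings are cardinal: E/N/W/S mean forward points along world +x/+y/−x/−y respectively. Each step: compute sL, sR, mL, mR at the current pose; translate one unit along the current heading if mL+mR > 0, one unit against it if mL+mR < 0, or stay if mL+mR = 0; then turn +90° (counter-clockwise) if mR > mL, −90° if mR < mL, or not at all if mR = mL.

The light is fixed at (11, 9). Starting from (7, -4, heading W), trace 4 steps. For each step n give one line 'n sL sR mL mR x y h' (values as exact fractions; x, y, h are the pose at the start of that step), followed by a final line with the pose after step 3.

n=0: pose=(7,-4,W); sL=120/281, sR=24/25; mL=9744/7025, mR=-1872/7025; mL+mR=7872/7025 → advance +1; mR−mL=-11616/7025 → turn -1·90°
n=1: pose=(6,-4,N); sL=15/26, sR=30/37; mL=1335/962, mR=-225/1924; mL+mR=2445/1924 → advance +1; mR−mL=-2895/1924 → turn -1·90°
n=2: pose=(6,-3,E); sL=120/97, sR=120/241; mL=40560/23377, mR=8640/23377; mL+mR=49200/23377 → advance +1; mR−mL=-31920/23377 → turn -1·90°
n=3: pose=(7,-3,S); sL=12/17, sR=60/109; mL=2328/1853, mR=144/1853; mL+mR=2472/1853 → advance +1; mR−mL=-2184/1853 → turn -1·90°

0 120/281 24/25 9744/7025 -1872/7025 7 -4 W
1 15/26 30/37 1335/962 -225/1924 6 -4 N
2 120/97 120/241 40560/23377 8640/23377 6 -3 E
3 12/17 60/109 2328/1853 144/1853 7 -3 S
final 7 -4 W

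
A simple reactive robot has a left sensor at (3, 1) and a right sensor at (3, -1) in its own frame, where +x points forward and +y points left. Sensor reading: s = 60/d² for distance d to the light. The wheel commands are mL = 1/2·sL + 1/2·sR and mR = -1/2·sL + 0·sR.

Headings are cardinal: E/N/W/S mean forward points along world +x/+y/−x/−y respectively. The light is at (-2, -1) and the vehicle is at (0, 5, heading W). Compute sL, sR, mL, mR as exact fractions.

30/13 6/5 114/65 -15/13

left sensor world pos  = (-3, 4); dL² = 26
right sensor world pos = (-3, 6); dR² = 50
sL = 60/26 = 30/13
sR = 60/50 = 6/5
mL = 1/2·sL + 1/2·sR = 114/65
mR = -1/2·sL + 0·sR = -15/13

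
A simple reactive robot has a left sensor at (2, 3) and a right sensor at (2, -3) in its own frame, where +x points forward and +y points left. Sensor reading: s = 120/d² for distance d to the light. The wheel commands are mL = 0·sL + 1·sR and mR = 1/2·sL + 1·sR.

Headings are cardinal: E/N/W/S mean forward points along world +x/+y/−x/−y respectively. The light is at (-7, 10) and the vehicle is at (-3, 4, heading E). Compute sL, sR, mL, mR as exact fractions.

left sensor world pos  = (-1, 7); dL² = 45
right sensor world pos = (-1, 1); dR² = 117
sL = 120/45 = 8/3
sR = 120/117 = 40/39
mL = 0·sL + 1·sR = 40/39
mR = 1/2·sL + 1·sR = 92/39

8/3 40/39 40/39 92/39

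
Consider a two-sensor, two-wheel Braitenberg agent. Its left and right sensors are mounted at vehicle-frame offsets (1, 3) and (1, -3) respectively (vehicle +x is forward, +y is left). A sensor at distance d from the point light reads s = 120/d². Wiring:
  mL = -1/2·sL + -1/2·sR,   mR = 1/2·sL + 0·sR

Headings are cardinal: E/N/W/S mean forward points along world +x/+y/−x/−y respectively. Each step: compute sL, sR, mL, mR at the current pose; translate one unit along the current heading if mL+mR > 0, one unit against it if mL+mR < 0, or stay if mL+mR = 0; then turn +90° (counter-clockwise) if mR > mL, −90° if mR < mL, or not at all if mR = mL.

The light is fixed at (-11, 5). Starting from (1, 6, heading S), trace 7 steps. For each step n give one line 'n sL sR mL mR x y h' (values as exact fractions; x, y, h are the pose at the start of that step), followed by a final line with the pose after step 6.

n=0: pose=(1,6,S); sL=8/15, sR=40/27; mL=-136/135, mR=4/15; mL+mR=-20/27 → advance -1; mR−mL=172/135 → turn +1·90°
n=1: pose=(1,7,E); sL=60/97, sR=12/17; mL=-1092/1649, mR=30/97; mL+mR=-6/17 → advance -1; mR−mL=1602/1649 → turn +1·90°
n=2: pose=(0,7,N); sL=120/73, sR=24/41; mL=-3336/2993, mR=60/73; mL+mR=-12/41 → advance -1; mR−mL=5796/2993 → turn +1·90°
n=3: pose=(0,6,W); sL=15/13, sR=30/29; mL=-825/754, mR=15/26; mL+mR=-15/29 → advance -1; mR−mL=630/377 → turn +1·90°
n=4: pose=(1,6,S); sL=8/15, sR=40/27; mL=-136/135, mR=4/15; mL+mR=-20/27 → advance -1; mR−mL=172/135 → turn +1·90°
n=5: pose=(1,7,E); sL=60/97, sR=12/17; mL=-1092/1649, mR=30/97; mL+mR=-6/17 → advance -1; mR−mL=1602/1649 → turn +1·90°
n=6: pose=(0,7,N); sL=120/73, sR=24/41; mL=-3336/2993, mR=60/73; mL+mR=-12/41 → advance -1; mR−mL=5796/2993 → turn +1·90°

0 8/15 40/27 -136/135 4/15 1 6 S
1 60/97 12/17 -1092/1649 30/97 1 7 E
2 120/73 24/41 -3336/2993 60/73 0 7 N
3 15/13 30/29 -825/754 15/26 0 6 W
4 8/15 40/27 -136/135 4/15 1 6 S
5 60/97 12/17 -1092/1649 30/97 1 7 E
6 120/73 24/41 -3336/2993 60/73 0 7 N
final 0 6 W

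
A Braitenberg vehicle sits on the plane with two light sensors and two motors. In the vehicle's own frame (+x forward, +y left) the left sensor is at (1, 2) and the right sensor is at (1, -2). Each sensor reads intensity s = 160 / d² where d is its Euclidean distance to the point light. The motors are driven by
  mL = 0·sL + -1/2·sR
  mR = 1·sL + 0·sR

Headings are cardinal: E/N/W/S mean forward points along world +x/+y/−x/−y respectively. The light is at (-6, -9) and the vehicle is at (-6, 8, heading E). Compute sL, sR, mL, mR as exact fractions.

left sensor world pos  = (-5, 10); dL² = 362
right sensor world pos = (-5, 6); dR² = 226
sL = 160/362 = 80/181
sR = 160/226 = 80/113
mL = 0·sL + -1/2·sR = -40/113
mR = 1·sL + 0·sR = 80/181

80/181 80/113 -40/113 80/181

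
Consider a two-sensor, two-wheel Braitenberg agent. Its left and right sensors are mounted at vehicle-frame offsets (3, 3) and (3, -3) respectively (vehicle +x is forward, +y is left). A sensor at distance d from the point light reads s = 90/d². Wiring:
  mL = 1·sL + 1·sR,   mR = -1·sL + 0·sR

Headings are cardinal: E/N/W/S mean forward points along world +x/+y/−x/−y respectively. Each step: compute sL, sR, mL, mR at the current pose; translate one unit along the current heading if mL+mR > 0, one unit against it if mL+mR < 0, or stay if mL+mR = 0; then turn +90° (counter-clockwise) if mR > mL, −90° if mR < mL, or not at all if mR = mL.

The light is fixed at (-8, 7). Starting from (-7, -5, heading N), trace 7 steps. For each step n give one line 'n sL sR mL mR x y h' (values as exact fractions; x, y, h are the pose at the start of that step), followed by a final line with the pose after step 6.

0 18/17 90/97 3276/1649 -18/17 -7 -5 N
1 9/8 45/106 657/424 -9/8 -7 -4 E
2 90/221 90/197 37620/43537 -90/221 -6 -4 S
3 45/113 45/41 6930/4633 -45/113 -6 -5 W
4 18/17 90/97 3276/1649 -18/17 -7 -5 N
5 9/8 45/106 657/424 -9/8 -7 -4 E
6 90/221 90/197 37620/43537 -90/221 -6 -4 S
final -6 -5 W

n=0: pose=(-7,-5,N); sL=18/17, sR=90/97; mL=3276/1649, mR=-18/17; mL+mR=90/97 → advance +1; mR−mL=-5022/1649 → turn -1·90°
n=1: pose=(-7,-4,E); sL=9/8, sR=45/106; mL=657/424, mR=-9/8; mL+mR=45/106 → advance +1; mR−mL=-567/212 → turn -1·90°
n=2: pose=(-6,-4,S); sL=90/221, sR=90/197; mL=37620/43537, mR=-90/221; mL+mR=90/197 → advance +1; mR−mL=-55350/43537 → turn -1·90°
n=3: pose=(-6,-5,W); sL=45/113, sR=45/41; mL=6930/4633, mR=-45/113; mL+mR=45/41 → advance +1; mR−mL=-8775/4633 → turn -1·90°
n=4: pose=(-7,-5,N); sL=18/17, sR=90/97; mL=3276/1649, mR=-18/17; mL+mR=90/97 → advance +1; mR−mL=-5022/1649 → turn -1·90°
n=5: pose=(-7,-4,E); sL=9/8, sR=45/106; mL=657/424, mR=-9/8; mL+mR=45/106 → advance +1; mR−mL=-567/212 → turn -1·90°
n=6: pose=(-6,-4,S); sL=90/221, sR=90/197; mL=37620/43537, mR=-90/221; mL+mR=90/197 → advance +1; mR−mL=-55350/43537 → turn -1·90°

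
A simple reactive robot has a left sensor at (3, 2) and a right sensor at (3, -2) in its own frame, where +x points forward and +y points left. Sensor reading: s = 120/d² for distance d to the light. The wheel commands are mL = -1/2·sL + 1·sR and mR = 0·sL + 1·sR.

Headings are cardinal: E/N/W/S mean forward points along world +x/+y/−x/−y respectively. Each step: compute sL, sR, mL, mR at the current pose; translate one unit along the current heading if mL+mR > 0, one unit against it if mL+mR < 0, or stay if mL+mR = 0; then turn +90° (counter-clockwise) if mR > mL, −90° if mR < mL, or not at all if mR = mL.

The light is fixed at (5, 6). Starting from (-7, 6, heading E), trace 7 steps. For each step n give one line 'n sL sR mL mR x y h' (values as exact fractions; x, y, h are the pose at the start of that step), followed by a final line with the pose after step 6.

n=0: pose=(-7,6,E); sL=24/17, sR=24/17; mL=12/17, mR=24/17; mL+mR=36/17 → advance +1; mR−mL=12/17 → turn +1·90°
n=1: pose=(-6,6,N); sL=60/89, sR=4/3; mL=266/267, mR=4/3; mL+mR=622/267 → advance +1; mR−mL=30/89 → turn +1·90°
n=2: pose=(-6,7,W); sL=120/197, sR=24/41; mL=2268/8077, mR=24/41; mL+mR=6996/8077 → advance +1; mR−mL=60/197 → turn +1·90°
n=3: pose=(-7,7,S); sL=15/13, sR=3/5; mL=3/130, mR=3/5; mL+mR=81/130 → advance +1; mR−mL=15/26 → turn +1·90°
n=4: pose=(-7,6,E); sL=24/17, sR=24/17; mL=12/17, mR=24/17; mL+mR=36/17 → advance +1; mR−mL=12/17 → turn +1·90°
n=5: pose=(-6,6,N); sL=60/89, sR=4/3; mL=266/267, mR=4/3; mL+mR=622/267 → advance +1; mR−mL=30/89 → turn +1·90°
n=6: pose=(-6,7,W); sL=120/197, sR=24/41; mL=2268/8077, mR=24/41; mL+mR=6996/8077 → advance +1; mR−mL=60/197 → turn +1·90°

0 24/17 24/17 12/17 24/17 -7 6 E
1 60/89 4/3 266/267 4/3 -6 6 N
2 120/197 24/41 2268/8077 24/41 -6 7 W
3 15/13 3/5 3/130 3/5 -7 7 S
4 24/17 24/17 12/17 24/17 -7 6 E
5 60/89 4/3 266/267 4/3 -6 6 N
6 120/197 24/41 2268/8077 24/41 -6 7 W
final -7 7 S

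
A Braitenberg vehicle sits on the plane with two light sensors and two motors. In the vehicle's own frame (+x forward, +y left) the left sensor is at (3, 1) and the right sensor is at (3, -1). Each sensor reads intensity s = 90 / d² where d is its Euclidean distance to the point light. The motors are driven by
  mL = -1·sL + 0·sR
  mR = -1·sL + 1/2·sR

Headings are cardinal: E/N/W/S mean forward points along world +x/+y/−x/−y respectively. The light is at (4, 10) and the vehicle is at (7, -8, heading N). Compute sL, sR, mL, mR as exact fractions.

90/229 90/241 -90/229 -11385/55189

left sensor world pos  = (6, -5); dL² = 229
right sensor world pos = (8, -5); dR² = 241
sL = 90/229 = 90/229
sR = 90/241 = 90/241
mL = -1·sL + 0·sR = -90/229
mR = -1·sL + 1/2·sR = -11385/55189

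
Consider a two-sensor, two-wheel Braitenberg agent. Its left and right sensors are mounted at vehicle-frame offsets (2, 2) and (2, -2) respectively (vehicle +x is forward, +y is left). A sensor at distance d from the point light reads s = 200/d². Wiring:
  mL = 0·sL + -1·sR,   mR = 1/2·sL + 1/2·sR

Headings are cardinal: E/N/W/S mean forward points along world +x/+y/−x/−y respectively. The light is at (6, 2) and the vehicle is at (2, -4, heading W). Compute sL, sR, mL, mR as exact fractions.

2 50/13 -50/13 38/13

left sensor world pos  = (0, -6); dL² = 100
right sensor world pos = (0, -2); dR² = 52
sL = 200/100 = 2
sR = 200/52 = 50/13
mL = 0·sL + -1·sR = -50/13
mR = 1/2·sL + 1/2·sR = 38/13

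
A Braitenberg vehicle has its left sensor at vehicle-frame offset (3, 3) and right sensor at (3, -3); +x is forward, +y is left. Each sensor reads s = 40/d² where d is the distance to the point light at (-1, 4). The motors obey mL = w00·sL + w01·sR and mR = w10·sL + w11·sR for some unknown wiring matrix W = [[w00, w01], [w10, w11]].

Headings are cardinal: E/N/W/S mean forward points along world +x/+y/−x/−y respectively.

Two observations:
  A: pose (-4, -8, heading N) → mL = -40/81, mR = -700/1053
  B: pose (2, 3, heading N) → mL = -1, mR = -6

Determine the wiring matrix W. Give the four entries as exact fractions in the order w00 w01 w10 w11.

obs A: pose=(-4,-8,N) → sL=40/117, sR=40/81, mL=-40/81, mR=-700/1053
obs B: pose=(2,3,N) → sL=10, sR=1, mL=-1, mR=-6
sensor matrix S = [[40/117, 40/81], [10, 1]]; det S = -4840/1053
solve [mL_A; mL_B] = S·[w00; w01] and [mR_A; mR_B] = S·[w10; w11]:
  w00 = 0, w01 = -1, w10 = -1/2, w11 = -1

0 -1 -1/2 -1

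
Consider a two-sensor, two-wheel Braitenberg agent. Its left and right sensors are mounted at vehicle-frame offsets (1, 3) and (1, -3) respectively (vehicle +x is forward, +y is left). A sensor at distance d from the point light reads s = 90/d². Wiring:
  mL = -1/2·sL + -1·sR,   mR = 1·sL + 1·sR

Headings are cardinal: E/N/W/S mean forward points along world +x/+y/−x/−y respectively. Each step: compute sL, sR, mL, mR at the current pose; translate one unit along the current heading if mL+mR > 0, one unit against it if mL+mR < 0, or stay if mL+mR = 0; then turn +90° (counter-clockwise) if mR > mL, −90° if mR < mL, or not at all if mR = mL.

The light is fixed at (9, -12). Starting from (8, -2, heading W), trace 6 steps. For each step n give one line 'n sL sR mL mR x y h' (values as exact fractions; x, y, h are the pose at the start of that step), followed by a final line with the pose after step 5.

0 90/53 90/173 -12555/9169 20340/9169 8 -2 W
1 45/41 45/53 -6075/4346 4230/2173 7 -2 S
2 18/29 90/37 -2943/1073 3276/1073 7 -3 E
3 45/58 45/52 -945/754 2475/1508 8 -3 N
4 90/53 90/173 -12555/9169 20340/9169 8 -2 W
5 45/41 45/53 -6075/4346 4230/2173 7 -2 S
final 7 -3 E

n=0: pose=(8,-2,W); sL=90/53, sR=90/173; mL=-12555/9169, mR=20340/9169; mL+mR=45/53 → advance +1; mR−mL=32895/9169 → turn +1·90°
n=1: pose=(7,-2,S); sL=45/41, sR=45/53; mL=-6075/4346, mR=4230/2173; mL+mR=45/82 → advance +1; mR−mL=14535/4346 → turn +1·90°
n=2: pose=(7,-3,E); sL=18/29, sR=90/37; mL=-2943/1073, mR=3276/1073; mL+mR=9/29 → advance +1; mR−mL=6219/1073 → turn +1·90°
n=3: pose=(8,-3,N); sL=45/58, sR=45/52; mL=-945/754, mR=2475/1508; mL+mR=45/116 → advance +1; mR−mL=4365/1508 → turn +1·90°
n=4: pose=(8,-2,W); sL=90/53, sR=90/173; mL=-12555/9169, mR=20340/9169; mL+mR=45/53 → advance +1; mR−mL=32895/9169 → turn +1·90°
n=5: pose=(7,-2,S); sL=45/41, sR=45/53; mL=-6075/4346, mR=4230/2173; mL+mR=45/82 → advance +1; mR−mL=14535/4346 → turn +1·90°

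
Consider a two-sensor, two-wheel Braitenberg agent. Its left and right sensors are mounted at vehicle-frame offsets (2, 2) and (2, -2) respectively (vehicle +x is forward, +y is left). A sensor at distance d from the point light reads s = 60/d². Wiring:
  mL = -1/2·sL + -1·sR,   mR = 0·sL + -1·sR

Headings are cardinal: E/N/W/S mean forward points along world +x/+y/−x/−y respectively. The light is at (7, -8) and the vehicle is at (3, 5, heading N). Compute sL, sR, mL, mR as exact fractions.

20/87 60/229 -7510/19923 -60/229

left sensor world pos  = (1, 7); dL² = 261
right sensor world pos = (5, 7); dR² = 229
sL = 60/261 = 20/87
sR = 60/229 = 60/229
mL = -1/2·sL + -1·sR = -7510/19923
mR = 0·sL + -1·sR = -60/229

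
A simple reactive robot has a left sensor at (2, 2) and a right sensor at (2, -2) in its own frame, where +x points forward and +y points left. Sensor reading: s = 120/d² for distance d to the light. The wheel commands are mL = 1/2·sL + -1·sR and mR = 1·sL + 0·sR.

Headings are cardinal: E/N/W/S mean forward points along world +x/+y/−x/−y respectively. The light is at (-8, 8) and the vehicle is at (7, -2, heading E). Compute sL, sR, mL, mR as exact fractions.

120/353 120/433 -16380/152849 120/353

left sensor world pos  = (9, 0); dL² = 353
right sensor world pos = (9, -4); dR² = 433
sL = 120/353 = 120/353
sR = 120/433 = 120/433
mL = 1/2·sL + -1·sR = -16380/152849
mR = 1·sL + 0·sR = 120/353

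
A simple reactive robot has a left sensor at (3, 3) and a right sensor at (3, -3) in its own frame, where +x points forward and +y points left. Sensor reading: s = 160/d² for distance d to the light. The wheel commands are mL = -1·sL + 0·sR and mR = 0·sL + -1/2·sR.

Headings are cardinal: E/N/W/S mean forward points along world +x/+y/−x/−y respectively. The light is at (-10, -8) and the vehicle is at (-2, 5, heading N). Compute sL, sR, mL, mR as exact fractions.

left sensor world pos  = (-5, 8); dL² = 281
right sensor world pos = (1, 8); dR² = 377
sL = 160/281 = 160/281
sR = 160/377 = 160/377
mL = -1·sL + 0·sR = -160/281
mR = 0·sL + -1/2·sR = -80/377

160/281 160/377 -160/281 -80/377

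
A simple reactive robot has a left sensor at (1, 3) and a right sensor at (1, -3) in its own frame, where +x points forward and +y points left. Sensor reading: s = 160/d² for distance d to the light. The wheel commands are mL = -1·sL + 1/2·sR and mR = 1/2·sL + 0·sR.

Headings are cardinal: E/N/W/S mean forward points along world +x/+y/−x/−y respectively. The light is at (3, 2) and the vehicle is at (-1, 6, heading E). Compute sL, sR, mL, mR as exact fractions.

80/29 16 152/29 40/29

left sensor world pos  = (0, 9); dL² = 58
right sensor world pos = (0, 3); dR² = 10
sL = 160/58 = 80/29
sR = 160/10 = 16
mL = -1·sL + 1/2·sR = 152/29
mR = 1/2·sL + 0·sR = 40/29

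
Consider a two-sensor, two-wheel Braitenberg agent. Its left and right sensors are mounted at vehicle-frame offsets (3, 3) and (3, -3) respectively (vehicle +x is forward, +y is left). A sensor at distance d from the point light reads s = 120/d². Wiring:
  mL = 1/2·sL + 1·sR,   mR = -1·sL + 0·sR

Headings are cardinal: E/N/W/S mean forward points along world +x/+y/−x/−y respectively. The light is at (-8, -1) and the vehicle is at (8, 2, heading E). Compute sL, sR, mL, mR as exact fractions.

left sensor world pos  = (11, 5); dL² = 397
right sensor world pos = (11, -1); dR² = 361
sL = 120/397 = 120/397
sR = 120/361 = 120/361
mL = 1/2·sL + 1·sR = 69300/143317
mR = -1·sL + 0·sR = -120/397

120/397 120/361 69300/143317 -120/397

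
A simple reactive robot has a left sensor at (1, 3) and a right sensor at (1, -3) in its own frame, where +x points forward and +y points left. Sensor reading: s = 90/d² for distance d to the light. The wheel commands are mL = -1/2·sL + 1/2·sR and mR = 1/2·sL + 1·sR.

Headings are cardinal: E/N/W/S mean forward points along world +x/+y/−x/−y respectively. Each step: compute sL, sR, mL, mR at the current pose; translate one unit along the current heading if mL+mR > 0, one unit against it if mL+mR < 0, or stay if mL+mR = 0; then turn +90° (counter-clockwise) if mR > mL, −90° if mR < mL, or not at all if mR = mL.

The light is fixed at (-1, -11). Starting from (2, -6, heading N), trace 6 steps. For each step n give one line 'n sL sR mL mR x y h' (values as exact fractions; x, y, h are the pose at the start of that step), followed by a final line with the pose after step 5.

0 5/2 5/4 -5/8 5/2 2 -6 N
1 90/13 18/17 -648/221 999/221 2 -5 W
2 9/5 45/13 54/65 567/130 1 -5 S
3 90/73 90/13 2700/949 7155/949 1 -6 E
4 5/2 5/4 -5/8 5/2 2 -6 N
5 90/13 18/17 -648/221 999/221 2 -5 W
final 1 -5 S

n=0: pose=(2,-6,N); sL=5/2, sR=5/4; mL=-5/8, mR=5/2; mL+mR=15/8 → advance +1; mR−mL=25/8 → turn +1·90°
n=1: pose=(2,-5,W); sL=90/13, sR=18/17; mL=-648/221, mR=999/221; mL+mR=27/17 → advance +1; mR−mL=1647/221 → turn +1·90°
n=2: pose=(1,-5,S); sL=9/5, sR=45/13; mL=54/65, mR=567/130; mL+mR=135/26 → advance +1; mR−mL=459/130 → turn +1·90°
n=3: pose=(1,-6,E); sL=90/73, sR=90/13; mL=2700/949, mR=7155/949; mL+mR=135/13 → advance +1; mR−mL=4455/949 → turn +1·90°
n=4: pose=(2,-6,N); sL=5/2, sR=5/4; mL=-5/8, mR=5/2; mL+mR=15/8 → advance +1; mR−mL=25/8 → turn +1·90°
n=5: pose=(2,-5,W); sL=90/13, sR=18/17; mL=-648/221, mR=999/221; mL+mR=27/17 → advance +1; mR−mL=1647/221 → turn +1·90°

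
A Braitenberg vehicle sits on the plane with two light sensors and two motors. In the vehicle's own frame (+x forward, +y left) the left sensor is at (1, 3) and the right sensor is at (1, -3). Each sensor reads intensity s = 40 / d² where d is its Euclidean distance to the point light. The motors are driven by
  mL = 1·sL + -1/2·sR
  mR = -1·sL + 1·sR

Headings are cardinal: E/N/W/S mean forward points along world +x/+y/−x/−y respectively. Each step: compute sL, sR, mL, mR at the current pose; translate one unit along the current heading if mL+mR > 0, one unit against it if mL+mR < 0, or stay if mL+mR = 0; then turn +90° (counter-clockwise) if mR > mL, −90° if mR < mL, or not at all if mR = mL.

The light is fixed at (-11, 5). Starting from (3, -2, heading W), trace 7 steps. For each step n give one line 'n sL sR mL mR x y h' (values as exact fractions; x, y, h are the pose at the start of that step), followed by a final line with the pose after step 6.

n=0: pose=(3,-2,W); sL=40/269, sR=8/37; mL=404/9953, mR=672/9953; mL+mR=4/37 → advance +1; mR−mL=268/9953 → turn +1·90°
n=1: pose=(2,-2,S); sL=1/8, sR=10/41; mL=1/328, mR=39/328; mL+mR=5/41 → advance +1; mR−mL=19/164 → turn +1·90°
n=2: pose=(2,-3,E); sL=40/221, sR=40/317; mL=8260/70057, mR=-3840/70057; mL+mR=20/317 → advance +1; mR−mL=-12100/70057 → turn -1·90°
n=3: pose=(3,-3,S); sL=4/37, sR=20/101; mL=34/3737, mR=336/3737; mL+mR=10/101 → advance +1; mR−mL=302/3737 → turn +1·90°
n=4: pose=(3,-4,E); sL=40/261, sR=40/369; mL=1060/10701, mR=-160/3567; mL+mR=20/369 → advance +1; mR−mL=-1540/10701 → turn -1·90°
n=5: pose=(4,-4,S); sL=5/53, sR=10/61; mL=40/3233, mR=225/3233; mL+mR=5/61 → advance +1; mR−mL=185/3233 → turn +1·90°
n=6: pose=(4,-5,E); sL=8/61, sR=8/85; mL=436/5185, mR=-192/5185; mL+mR=4/85 → advance +1; mR−mL=-628/5185 → turn -1·90°

0 40/269 8/37 404/9953 672/9953 3 -2 W
1 1/8 10/41 1/328 39/328 2 -2 S
2 40/221 40/317 8260/70057 -3840/70057 2 -3 E
3 4/37 20/101 34/3737 336/3737 3 -3 S
4 40/261 40/369 1060/10701 -160/3567 3 -4 E
5 5/53 10/61 40/3233 225/3233 4 -4 S
6 8/61 8/85 436/5185 -192/5185 4 -5 E
final 5 -5 S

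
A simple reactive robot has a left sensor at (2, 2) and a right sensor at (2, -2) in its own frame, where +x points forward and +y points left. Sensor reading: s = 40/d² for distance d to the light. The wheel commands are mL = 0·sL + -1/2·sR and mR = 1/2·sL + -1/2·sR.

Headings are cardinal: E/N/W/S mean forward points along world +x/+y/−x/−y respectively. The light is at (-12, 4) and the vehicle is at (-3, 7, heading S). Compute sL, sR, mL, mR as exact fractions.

left sensor world pos  = (-1, 5); dL² = 122
right sensor world pos = (-5, 5); dR² = 50
sL = 40/122 = 20/61
sR = 40/50 = 4/5
mL = 0·sL + -1/2·sR = -2/5
mR = 1/2·sL + -1/2·sR = -72/305

20/61 4/5 -2/5 -72/305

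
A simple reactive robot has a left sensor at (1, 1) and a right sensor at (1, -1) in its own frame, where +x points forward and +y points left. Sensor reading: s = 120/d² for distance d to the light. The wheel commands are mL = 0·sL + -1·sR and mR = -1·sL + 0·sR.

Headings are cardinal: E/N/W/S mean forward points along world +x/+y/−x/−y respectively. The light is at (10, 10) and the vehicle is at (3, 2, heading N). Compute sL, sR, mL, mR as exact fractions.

120/113 24/17 -24/17 -120/113

left sensor world pos  = (2, 3); dL² = 113
right sensor world pos = (4, 3); dR² = 85
sL = 120/113 = 120/113
sR = 120/85 = 24/17
mL = 0·sL + -1·sR = -24/17
mR = -1·sL + 0·sR = -120/113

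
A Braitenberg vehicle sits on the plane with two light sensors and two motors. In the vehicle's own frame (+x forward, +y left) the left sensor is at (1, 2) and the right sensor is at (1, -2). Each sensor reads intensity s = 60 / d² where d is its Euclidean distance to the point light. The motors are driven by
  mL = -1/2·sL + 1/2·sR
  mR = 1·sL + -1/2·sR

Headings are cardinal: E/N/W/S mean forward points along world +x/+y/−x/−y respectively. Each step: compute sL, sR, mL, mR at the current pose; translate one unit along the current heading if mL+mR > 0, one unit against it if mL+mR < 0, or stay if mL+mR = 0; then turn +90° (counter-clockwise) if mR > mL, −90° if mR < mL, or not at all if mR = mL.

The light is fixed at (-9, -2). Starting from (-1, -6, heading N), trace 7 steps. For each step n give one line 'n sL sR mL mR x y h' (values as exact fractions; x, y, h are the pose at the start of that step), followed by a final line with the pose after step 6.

0 4/3 60/109 -128/327 346/327 -1 -6 N
1 30/37 6/5 36/185 39/185 -1 -5 W
2 60/97 60/41 1680/3977 -450/3977 -2 -5 S
3 5/6 3/2 1/3 1/12 -2 -6 W
4 12/5 60/73 -288/365 726/365 -3 -6 N
5 6/5 30/13 36/65 3/65 -3 -5 W
6 60/13 60/53 -1200/689 2790/689 -4 -5 N
final -4 -4 W

n=0: pose=(-1,-6,N); sL=4/3, sR=60/109; mL=-128/327, mR=346/327; mL+mR=2/3 → advance +1; mR−mL=158/109 → turn +1·90°
n=1: pose=(-1,-5,W); sL=30/37, sR=6/5; mL=36/185, mR=39/185; mL+mR=15/37 → advance +1; mR−mL=3/185 → turn +1·90°
n=2: pose=(-2,-5,S); sL=60/97, sR=60/41; mL=1680/3977, mR=-450/3977; mL+mR=30/97 → advance +1; mR−mL=-2130/3977 → turn -1·90°
n=3: pose=(-2,-6,W); sL=5/6, sR=3/2; mL=1/3, mR=1/12; mL+mR=5/12 → advance +1; mR−mL=-1/4 → turn -1·90°
n=4: pose=(-3,-6,N); sL=12/5, sR=60/73; mL=-288/365, mR=726/365; mL+mR=6/5 → advance +1; mR−mL=1014/365 → turn +1·90°
n=5: pose=(-3,-5,W); sL=6/5, sR=30/13; mL=36/65, mR=3/65; mL+mR=3/5 → advance +1; mR−mL=-33/65 → turn -1·90°
n=6: pose=(-4,-5,N); sL=60/13, sR=60/53; mL=-1200/689, mR=2790/689; mL+mR=30/13 → advance +1; mR−mL=3990/689 → turn +1·90°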